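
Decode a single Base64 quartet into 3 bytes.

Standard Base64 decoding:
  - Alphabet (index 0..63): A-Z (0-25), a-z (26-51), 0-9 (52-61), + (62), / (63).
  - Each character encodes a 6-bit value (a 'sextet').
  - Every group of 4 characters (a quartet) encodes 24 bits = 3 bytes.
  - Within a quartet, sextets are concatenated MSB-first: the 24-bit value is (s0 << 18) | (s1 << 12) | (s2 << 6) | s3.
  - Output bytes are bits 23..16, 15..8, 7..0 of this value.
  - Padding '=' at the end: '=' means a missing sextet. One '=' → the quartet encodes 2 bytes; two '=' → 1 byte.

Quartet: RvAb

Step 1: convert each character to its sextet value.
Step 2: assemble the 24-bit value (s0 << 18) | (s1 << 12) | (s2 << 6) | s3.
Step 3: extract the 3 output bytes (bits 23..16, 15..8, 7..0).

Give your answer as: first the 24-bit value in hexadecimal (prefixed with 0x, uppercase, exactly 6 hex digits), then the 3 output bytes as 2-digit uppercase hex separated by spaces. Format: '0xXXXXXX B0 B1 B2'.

Answer: 0x46F01B 46 F0 1B

Derivation:
Sextets: R=17, v=47, A=0, b=27
24-bit: (17<<18) | (47<<12) | (0<<6) | 27
      = 0x440000 | 0x02F000 | 0x000000 | 0x00001B
      = 0x46F01B
Bytes: (v>>16)&0xFF=46, (v>>8)&0xFF=F0, v&0xFF=1B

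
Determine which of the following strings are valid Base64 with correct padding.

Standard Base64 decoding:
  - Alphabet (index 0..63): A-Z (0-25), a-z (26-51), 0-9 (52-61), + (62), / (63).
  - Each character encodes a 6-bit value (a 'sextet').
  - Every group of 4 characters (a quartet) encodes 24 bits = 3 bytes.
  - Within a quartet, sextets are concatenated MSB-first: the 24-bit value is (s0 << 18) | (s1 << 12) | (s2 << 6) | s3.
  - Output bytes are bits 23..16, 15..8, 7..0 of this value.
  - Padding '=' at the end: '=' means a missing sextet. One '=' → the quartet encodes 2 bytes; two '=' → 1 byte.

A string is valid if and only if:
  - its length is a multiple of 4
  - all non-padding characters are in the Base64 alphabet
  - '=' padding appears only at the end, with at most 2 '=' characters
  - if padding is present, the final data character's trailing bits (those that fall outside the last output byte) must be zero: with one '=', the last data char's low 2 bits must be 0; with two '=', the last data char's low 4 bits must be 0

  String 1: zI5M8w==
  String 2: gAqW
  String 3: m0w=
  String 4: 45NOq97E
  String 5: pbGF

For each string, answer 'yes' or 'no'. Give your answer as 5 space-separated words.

Answer: yes yes yes yes yes

Derivation:
String 1: 'zI5M8w==' → valid
String 2: 'gAqW' → valid
String 3: 'm0w=' → valid
String 4: '45NOq97E' → valid
String 5: 'pbGF' → valid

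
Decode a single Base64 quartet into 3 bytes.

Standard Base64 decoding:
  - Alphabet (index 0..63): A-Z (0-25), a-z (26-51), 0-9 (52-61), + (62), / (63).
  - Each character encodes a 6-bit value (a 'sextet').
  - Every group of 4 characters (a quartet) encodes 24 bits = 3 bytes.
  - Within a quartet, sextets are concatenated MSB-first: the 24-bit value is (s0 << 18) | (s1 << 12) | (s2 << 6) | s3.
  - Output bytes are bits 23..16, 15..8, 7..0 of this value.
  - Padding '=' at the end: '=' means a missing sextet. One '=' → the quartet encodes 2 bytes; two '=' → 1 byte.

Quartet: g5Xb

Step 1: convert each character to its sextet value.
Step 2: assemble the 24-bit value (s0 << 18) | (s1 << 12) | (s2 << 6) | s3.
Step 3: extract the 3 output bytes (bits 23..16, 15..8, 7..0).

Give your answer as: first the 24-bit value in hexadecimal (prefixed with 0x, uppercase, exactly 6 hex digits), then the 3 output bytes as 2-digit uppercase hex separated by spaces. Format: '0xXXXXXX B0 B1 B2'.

Answer: 0x8395DB 83 95 DB

Derivation:
Sextets: g=32, 5=57, X=23, b=27
24-bit: (32<<18) | (57<<12) | (23<<6) | 27
      = 0x800000 | 0x039000 | 0x0005C0 | 0x00001B
      = 0x8395DB
Bytes: (v>>16)&0xFF=83, (v>>8)&0xFF=95, v&0xFF=DB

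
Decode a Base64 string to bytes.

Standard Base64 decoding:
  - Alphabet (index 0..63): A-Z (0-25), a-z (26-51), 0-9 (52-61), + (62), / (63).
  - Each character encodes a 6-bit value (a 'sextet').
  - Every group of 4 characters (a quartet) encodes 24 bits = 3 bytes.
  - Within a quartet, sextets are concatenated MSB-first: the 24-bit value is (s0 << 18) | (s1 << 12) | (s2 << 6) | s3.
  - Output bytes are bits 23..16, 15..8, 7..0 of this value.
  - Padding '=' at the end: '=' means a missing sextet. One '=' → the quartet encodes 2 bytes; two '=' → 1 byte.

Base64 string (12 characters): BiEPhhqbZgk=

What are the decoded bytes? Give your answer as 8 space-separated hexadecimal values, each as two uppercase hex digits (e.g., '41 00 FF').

After char 0 ('B'=1): chars_in_quartet=1 acc=0x1 bytes_emitted=0
After char 1 ('i'=34): chars_in_quartet=2 acc=0x62 bytes_emitted=0
After char 2 ('E'=4): chars_in_quartet=3 acc=0x1884 bytes_emitted=0
After char 3 ('P'=15): chars_in_quartet=4 acc=0x6210F -> emit 06 21 0F, reset; bytes_emitted=3
After char 4 ('h'=33): chars_in_quartet=1 acc=0x21 bytes_emitted=3
After char 5 ('h'=33): chars_in_quartet=2 acc=0x861 bytes_emitted=3
After char 6 ('q'=42): chars_in_quartet=3 acc=0x2186A bytes_emitted=3
After char 7 ('b'=27): chars_in_quartet=4 acc=0x861A9B -> emit 86 1A 9B, reset; bytes_emitted=6
After char 8 ('Z'=25): chars_in_quartet=1 acc=0x19 bytes_emitted=6
After char 9 ('g'=32): chars_in_quartet=2 acc=0x660 bytes_emitted=6
After char 10 ('k'=36): chars_in_quartet=3 acc=0x19824 bytes_emitted=6
Padding '=': partial quartet acc=0x19824 -> emit 66 09; bytes_emitted=8

Answer: 06 21 0F 86 1A 9B 66 09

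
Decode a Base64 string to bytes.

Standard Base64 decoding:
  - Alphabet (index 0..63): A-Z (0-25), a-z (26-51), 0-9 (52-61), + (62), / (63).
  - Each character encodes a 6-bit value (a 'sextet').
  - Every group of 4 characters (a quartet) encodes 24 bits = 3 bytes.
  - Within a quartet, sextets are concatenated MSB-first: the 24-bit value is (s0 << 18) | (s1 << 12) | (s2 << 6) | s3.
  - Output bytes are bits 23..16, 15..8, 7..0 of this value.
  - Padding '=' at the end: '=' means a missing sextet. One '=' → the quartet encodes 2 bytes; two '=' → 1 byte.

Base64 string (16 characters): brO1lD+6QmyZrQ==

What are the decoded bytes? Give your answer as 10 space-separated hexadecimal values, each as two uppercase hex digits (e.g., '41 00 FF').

After char 0 ('b'=27): chars_in_quartet=1 acc=0x1B bytes_emitted=0
After char 1 ('r'=43): chars_in_quartet=2 acc=0x6EB bytes_emitted=0
After char 2 ('O'=14): chars_in_quartet=3 acc=0x1BACE bytes_emitted=0
After char 3 ('1'=53): chars_in_quartet=4 acc=0x6EB3B5 -> emit 6E B3 B5, reset; bytes_emitted=3
After char 4 ('l'=37): chars_in_quartet=1 acc=0x25 bytes_emitted=3
After char 5 ('D'=3): chars_in_quartet=2 acc=0x943 bytes_emitted=3
After char 6 ('+'=62): chars_in_quartet=3 acc=0x250FE bytes_emitted=3
After char 7 ('6'=58): chars_in_quartet=4 acc=0x943FBA -> emit 94 3F BA, reset; bytes_emitted=6
After char 8 ('Q'=16): chars_in_quartet=1 acc=0x10 bytes_emitted=6
After char 9 ('m'=38): chars_in_quartet=2 acc=0x426 bytes_emitted=6
After char 10 ('y'=50): chars_in_quartet=3 acc=0x109B2 bytes_emitted=6
After char 11 ('Z'=25): chars_in_quartet=4 acc=0x426C99 -> emit 42 6C 99, reset; bytes_emitted=9
After char 12 ('r'=43): chars_in_quartet=1 acc=0x2B bytes_emitted=9
After char 13 ('Q'=16): chars_in_quartet=2 acc=0xAD0 bytes_emitted=9
Padding '==': partial quartet acc=0xAD0 -> emit AD; bytes_emitted=10

Answer: 6E B3 B5 94 3F BA 42 6C 99 AD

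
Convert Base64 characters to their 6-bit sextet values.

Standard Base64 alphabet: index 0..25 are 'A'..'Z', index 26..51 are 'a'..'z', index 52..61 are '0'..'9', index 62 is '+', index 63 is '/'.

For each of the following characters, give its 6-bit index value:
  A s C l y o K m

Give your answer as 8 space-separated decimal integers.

Answer: 0 44 2 37 50 40 10 38

Derivation:
'A': A..Z range, ord('A') − ord('A') = 0
's': a..z range, 26 + ord('s') − ord('a') = 44
'C': A..Z range, ord('C') − ord('A') = 2
'l': a..z range, 26 + ord('l') − ord('a') = 37
'y': a..z range, 26 + ord('y') − ord('a') = 50
'o': a..z range, 26 + ord('o') − ord('a') = 40
'K': A..Z range, ord('K') − ord('A') = 10
'm': a..z range, 26 + ord('m') − ord('a') = 38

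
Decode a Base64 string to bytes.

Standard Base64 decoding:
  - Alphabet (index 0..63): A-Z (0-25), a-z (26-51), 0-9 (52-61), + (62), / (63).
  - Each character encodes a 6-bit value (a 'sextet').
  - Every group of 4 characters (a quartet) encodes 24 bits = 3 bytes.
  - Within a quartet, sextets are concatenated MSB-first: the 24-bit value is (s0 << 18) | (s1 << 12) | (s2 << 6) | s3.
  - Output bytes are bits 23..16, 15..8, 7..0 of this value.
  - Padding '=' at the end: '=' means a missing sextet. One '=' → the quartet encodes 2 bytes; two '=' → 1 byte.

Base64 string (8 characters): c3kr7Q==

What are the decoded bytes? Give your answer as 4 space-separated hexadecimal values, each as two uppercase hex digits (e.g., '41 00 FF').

After char 0 ('c'=28): chars_in_quartet=1 acc=0x1C bytes_emitted=0
After char 1 ('3'=55): chars_in_quartet=2 acc=0x737 bytes_emitted=0
After char 2 ('k'=36): chars_in_quartet=3 acc=0x1CDE4 bytes_emitted=0
After char 3 ('r'=43): chars_in_quartet=4 acc=0x73792B -> emit 73 79 2B, reset; bytes_emitted=3
After char 4 ('7'=59): chars_in_quartet=1 acc=0x3B bytes_emitted=3
After char 5 ('Q'=16): chars_in_quartet=2 acc=0xED0 bytes_emitted=3
Padding '==': partial quartet acc=0xED0 -> emit ED; bytes_emitted=4

Answer: 73 79 2B ED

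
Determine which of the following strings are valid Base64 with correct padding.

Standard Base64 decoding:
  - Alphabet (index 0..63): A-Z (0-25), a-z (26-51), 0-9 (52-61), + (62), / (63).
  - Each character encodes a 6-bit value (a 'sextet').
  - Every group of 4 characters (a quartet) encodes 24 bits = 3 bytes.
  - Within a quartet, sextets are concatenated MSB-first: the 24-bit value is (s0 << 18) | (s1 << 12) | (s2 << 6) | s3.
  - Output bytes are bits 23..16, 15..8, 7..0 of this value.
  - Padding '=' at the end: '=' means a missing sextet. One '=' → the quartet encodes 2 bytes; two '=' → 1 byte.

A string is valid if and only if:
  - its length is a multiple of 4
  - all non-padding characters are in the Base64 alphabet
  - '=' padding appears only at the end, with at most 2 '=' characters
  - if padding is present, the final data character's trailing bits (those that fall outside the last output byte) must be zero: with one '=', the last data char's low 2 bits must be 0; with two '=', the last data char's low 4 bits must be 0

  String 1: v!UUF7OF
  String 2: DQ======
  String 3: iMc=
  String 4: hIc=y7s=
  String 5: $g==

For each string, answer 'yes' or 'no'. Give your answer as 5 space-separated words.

Answer: no no yes no no

Derivation:
String 1: 'v!UUF7OF' → invalid (bad char(s): ['!'])
String 2: 'DQ======' → invalid (6 pad chars (max 2))
String 3: 'iMc=' → valid
String 4: 'hIc=y7s=' → invalid (bad char(s): ['=']; '=' in middle)
String 5: '$g==' → invalid (bad char(s): ['$'])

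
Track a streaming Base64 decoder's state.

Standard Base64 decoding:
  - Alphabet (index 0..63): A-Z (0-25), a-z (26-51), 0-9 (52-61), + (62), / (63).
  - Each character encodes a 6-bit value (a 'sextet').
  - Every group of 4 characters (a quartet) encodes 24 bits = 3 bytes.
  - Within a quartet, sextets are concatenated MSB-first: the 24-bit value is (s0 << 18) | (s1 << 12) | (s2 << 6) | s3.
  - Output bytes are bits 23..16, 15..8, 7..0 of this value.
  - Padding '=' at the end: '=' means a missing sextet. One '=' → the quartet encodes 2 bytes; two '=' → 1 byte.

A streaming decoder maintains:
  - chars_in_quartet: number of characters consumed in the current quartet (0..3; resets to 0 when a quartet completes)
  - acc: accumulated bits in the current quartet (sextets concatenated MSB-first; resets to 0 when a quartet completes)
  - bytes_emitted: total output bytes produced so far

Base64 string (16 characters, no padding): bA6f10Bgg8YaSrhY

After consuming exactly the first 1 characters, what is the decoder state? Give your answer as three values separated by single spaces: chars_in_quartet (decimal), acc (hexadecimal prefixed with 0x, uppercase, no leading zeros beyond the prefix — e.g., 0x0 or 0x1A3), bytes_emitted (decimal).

After char 0 ('b'=27): chars_in_quartet=1 acc=0x1B bytes_emitted=0

Answer: 1 0x1B 0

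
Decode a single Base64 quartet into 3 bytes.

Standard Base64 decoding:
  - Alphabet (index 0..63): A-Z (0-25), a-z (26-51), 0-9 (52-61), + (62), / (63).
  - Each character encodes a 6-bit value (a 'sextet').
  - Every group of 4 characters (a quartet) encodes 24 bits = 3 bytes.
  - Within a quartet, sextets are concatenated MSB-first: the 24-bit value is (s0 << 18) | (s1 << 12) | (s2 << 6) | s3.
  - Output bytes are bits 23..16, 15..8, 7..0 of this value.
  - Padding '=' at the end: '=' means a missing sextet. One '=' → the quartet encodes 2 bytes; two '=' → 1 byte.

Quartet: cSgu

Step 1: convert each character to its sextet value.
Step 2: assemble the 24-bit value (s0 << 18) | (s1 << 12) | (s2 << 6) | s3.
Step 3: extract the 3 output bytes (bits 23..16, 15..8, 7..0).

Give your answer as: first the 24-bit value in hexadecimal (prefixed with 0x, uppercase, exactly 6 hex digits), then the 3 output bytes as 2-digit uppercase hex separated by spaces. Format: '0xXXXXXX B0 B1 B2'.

Sextets: c=28, S=18, g=32, u=46
24-bit: (28<<18) | (18<<12) | (32<<6) | 46
      = 0x700000 | 0x012000 | 0x000800 | 0x00002E
      = 0x71282E
Bytes: (v>>16)&0xFF=71, (v>>8)&0xFF=28, v&0xFF=2E

Answer: 0x71282E 71 28 2E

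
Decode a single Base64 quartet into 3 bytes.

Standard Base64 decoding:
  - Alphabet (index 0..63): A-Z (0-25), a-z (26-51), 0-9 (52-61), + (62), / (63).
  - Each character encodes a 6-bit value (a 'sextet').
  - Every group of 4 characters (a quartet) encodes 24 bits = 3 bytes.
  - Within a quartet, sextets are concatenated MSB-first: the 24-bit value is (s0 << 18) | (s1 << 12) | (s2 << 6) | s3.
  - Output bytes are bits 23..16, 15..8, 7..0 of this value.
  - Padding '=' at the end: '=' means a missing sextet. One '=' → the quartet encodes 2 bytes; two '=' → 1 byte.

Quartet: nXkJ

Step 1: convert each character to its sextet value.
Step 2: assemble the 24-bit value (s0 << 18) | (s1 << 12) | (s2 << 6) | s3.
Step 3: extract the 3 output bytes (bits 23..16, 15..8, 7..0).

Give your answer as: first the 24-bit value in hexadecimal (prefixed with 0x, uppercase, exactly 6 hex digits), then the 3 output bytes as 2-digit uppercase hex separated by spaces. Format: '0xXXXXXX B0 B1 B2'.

Answer: 0x9D7909 9D 79 09

Derivation:
Sextets: n=39, X=23, k=36, J=9
24-bit: (39<<18) | (23<<12) | (36<<6) | 9
      = 0x9C0000 | 0x017000 | 0x000900 | 0x000009
      = 0x9D7909
Bytes: (v>>16)&0xFF=9D, (v>>8)&0xFF=79, v&0xFF=09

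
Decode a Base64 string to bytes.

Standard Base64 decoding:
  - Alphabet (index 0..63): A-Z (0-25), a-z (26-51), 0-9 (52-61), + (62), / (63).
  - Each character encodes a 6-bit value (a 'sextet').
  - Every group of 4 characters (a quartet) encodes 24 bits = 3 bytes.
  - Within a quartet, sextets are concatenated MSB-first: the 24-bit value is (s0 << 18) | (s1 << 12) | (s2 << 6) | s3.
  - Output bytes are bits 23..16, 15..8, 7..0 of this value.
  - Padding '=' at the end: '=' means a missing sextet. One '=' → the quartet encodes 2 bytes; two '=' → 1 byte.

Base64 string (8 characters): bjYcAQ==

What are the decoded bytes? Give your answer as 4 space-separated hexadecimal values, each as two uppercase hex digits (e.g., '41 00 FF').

After char 0 ('b'=27): chars_in_quartet=1 acc=0x1B bytes_emitted=0
After char 1 ('j'=35): chars_in_quartet=2 acc=0x6E3 bytes_emitted=0
After char 2 ('Y'=24): chars_in_quartet=3 acc=0x1B8D8 bytes_emitted=0
After char 3 ('c'=28): chars_in_quartet=4 acc=0x6E361C -> emit 6E 36 1C, reset; bytes_emitted=3
After char 4 ('A'=0): chars_in_quartet=1 acc=0x0 bytes_emitted=3
After char 5 ('Q'=16): chars_in_quartet=2 acc=0x10 bytes_emitted=3
Padding '==': partial quartet acc=0x10 -> emit 01; bytes_emitted=4

Answer: 6E 36 1C 01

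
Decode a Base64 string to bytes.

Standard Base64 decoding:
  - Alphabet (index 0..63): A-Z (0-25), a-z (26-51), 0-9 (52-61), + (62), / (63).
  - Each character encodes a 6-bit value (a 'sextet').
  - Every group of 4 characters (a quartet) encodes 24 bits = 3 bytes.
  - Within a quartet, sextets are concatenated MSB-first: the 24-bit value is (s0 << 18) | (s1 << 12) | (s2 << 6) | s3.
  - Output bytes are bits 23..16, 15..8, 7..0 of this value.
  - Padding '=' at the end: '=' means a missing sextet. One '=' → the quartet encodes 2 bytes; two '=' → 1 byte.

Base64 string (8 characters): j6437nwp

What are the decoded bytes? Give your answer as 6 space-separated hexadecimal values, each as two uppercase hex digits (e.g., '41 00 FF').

Answer: 8F AE 37 EE 7C 29

Derivation:
After char 0 ('j'=35): chars_in_quartet=1 acc=0x23 bytes_emitted=0
After char 1 ('6'=58): chars_in_quartet=2 acc=0x8FA bytes_emitted=0
After char 2 ('4'=56): chars_in_quartet=3 acc=0x23EB8 bytes_emitted=0
After char 3 ('3'=55): chars_in_quartet=4 acc=0x8FAE37 -> emit 8F AE 37, reset; bytes_emitted=3
After char 4 ('7'=59): chars_in_quartet=1 acc=0x3B bytes_emitted=3
After char 5 ('n'=39): chars_in_quartet=2 acc=0xEE7 bytes_emitted=3
After char 6 ('w'=48): chars_in_quartet=3 acc=0x3B9F0 bytes_emitted=3
After char 7 ('p'=41): chars_in_quartet=4 acc=0xEE7C29 -> emit EE 7C 29, reset; bytes_emitted=6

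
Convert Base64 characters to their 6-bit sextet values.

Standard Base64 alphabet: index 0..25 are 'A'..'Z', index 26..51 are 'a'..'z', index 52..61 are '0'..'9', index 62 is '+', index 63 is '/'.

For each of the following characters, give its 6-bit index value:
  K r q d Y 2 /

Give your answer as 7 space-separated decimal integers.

'K': A..Z range, ord('K') − ord('A') = 10
'r': a..z range, 26 + ord('r') − ord('a') = 43
'q': a..z range, 26 + ord('q') − ord('a') = 42
'd': a..z range, 26 + ord('d') − ord('a') = 29
'Y': A..Z range, ord('Y') − ord('A') = 24
'2': 0..9 range, 52 + ord('2') − ord('0') = 54
'/': index 63

Answer: 10 43 42 29 24 54 63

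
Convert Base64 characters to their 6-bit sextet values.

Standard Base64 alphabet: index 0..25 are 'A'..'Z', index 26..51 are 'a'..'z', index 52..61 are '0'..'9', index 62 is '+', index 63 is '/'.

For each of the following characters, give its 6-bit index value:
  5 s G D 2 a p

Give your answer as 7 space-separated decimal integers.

'5': 0..9 range, 52 + ord('5') − ord('0') = 57
's': a..z range, 26 + ord('s') − ord('a') = 44
'G': A..Z range, ord('G') − ord('A') = 6
'D': A..Z range, ord('D') − ord('A') = 3
'2': 0..9 range, 52 + ord('2') − ord('0') = 54
'a': a..z range, 26 + ord('a') − ord('a') = 26
'p': a..z range, 26 + ord('p') − ord('a') = 41

Answer: 57 44 6 3 54 26 41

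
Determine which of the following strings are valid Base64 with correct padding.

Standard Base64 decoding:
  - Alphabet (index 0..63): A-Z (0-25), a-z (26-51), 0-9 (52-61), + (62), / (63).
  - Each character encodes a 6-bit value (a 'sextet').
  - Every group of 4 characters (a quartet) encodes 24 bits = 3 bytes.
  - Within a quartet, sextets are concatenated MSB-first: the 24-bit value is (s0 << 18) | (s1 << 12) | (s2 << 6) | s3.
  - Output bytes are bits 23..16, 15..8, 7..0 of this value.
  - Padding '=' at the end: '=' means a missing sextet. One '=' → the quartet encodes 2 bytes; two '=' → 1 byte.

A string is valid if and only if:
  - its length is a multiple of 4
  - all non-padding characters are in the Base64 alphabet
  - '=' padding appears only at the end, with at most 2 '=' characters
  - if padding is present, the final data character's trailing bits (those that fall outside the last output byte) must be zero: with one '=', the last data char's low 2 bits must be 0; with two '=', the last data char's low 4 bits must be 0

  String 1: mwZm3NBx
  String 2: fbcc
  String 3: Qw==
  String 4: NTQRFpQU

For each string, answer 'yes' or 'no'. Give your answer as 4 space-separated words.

Answer: yes yes yes yes

Derivation:
String 1: 'mwZm3NBx' → valid
String 2: 'fbcc' → valid
String 3: 'Qw==' → valid
String 4: 'NTQRFpQU' → valid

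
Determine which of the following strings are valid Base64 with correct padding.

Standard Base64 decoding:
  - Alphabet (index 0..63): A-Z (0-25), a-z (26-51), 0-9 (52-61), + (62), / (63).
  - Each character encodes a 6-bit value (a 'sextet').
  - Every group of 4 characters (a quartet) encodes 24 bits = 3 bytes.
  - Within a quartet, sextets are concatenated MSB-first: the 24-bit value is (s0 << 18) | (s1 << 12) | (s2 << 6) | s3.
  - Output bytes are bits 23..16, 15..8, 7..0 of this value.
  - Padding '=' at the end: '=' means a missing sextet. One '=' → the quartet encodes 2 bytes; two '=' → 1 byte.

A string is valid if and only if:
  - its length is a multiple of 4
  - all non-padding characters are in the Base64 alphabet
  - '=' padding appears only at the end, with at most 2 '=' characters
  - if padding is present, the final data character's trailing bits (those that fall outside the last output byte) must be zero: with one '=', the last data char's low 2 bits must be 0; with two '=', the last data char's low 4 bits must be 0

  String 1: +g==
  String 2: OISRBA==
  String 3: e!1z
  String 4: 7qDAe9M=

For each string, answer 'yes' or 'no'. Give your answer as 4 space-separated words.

Answer: yes yes no yes

Derivation:
String 1: '+g==' → valid
String 2: 'OISRBA==' → valid
String 3: 'e!1z' → invalid (bad char(s): ['!'])
String 4: '7qDAe9M=' → valid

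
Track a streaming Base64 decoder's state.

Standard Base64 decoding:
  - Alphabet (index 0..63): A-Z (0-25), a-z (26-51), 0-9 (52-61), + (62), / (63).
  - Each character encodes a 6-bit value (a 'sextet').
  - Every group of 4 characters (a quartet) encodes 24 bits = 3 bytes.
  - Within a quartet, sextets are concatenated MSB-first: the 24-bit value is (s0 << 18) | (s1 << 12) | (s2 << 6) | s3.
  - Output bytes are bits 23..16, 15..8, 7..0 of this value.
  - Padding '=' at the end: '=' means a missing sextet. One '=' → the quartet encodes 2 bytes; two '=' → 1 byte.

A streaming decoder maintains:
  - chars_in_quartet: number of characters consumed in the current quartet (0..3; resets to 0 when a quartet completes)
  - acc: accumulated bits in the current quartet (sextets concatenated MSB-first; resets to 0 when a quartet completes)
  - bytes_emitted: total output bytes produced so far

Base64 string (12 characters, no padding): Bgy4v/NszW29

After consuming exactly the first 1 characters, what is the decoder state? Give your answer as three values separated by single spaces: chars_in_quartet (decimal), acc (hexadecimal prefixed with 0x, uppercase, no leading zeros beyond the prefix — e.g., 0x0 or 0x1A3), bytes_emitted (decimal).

After char 0 ('B'=1): chars_in_quartet=1 acc=0x1 bytes_emitted=0

Answer: 1 0x1 0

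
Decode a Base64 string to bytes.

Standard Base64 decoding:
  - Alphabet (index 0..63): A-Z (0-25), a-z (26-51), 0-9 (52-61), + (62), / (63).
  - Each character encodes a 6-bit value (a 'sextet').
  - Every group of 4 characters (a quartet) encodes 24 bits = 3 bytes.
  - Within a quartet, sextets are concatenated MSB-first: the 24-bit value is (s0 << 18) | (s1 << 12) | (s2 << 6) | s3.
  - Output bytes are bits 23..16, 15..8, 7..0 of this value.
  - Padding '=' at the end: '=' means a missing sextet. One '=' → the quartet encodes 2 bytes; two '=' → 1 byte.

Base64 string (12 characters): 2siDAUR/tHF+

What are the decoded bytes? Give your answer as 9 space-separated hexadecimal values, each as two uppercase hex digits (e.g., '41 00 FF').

After char 0 ('2'=54): chars_in_quartet=1 acc=0x36 bytes_emitted=0
After char 1 ('s'=44): chars_in_quartet=2 acc=0xDAC bytes_emitted=0
After char 2 ('i'=34): chars_in_quartet=3 acc=0x36B22 bytes_emitted=0
After char 3 ('D'=3): chars_in_quartet=4 acc=0xDAC883 -> emit DA C8 83, reset; bytes_emitted=3
After char 4 ('A'=0): chars_in_quartet=1 acc=0x0 bytes_emitted=3
After char 5 ('U'=20): chars_in_quartet=2 acc=0x14 bytes_emitted=3
After char 6 ('R'=17): chars_in_quartet=3 acc=0x511 bytes_emitted=3
After char 7 ('/'=63): chars_in_quartet=4 acc=0x1447F -> emit 01 44 7F, reset; bytes_emitted=6
After char 8 ('t'=45): chars_in_quartet=1 acc=0x2D bytes_emitted=6
After char 9 ('H'=7): chars_in_quartet=2 acc=0xB47 bytes_emitted=6
After char 10 ('F'=5): chars_in_quartet=3 acc=0x2D1C5 bytes_emitted=6
After char 11 ('+'=62): chars_in_quartet=4 acc=0xB4717E -> emit B4 71 7E, reset; bytes_emitted=9

Answer: DA C8 83 01 44 7F B4 71 7E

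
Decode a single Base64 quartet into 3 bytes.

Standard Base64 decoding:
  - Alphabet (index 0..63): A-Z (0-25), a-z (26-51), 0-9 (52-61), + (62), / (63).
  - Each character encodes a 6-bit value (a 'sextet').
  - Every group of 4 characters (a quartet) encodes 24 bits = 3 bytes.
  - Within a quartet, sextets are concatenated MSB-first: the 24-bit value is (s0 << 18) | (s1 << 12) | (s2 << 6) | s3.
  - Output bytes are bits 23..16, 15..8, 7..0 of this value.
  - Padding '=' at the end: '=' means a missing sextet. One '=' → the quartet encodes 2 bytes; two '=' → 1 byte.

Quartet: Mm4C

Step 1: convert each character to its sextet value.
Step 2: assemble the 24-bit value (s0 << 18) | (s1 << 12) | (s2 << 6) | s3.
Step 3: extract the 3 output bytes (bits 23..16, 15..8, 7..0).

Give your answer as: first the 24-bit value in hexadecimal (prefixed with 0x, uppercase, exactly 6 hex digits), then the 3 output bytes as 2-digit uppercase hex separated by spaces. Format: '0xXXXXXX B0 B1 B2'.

Sextets: M=12, m=38, 4=56, C=2
24-bit: (12<<18) | (38<<12) | (56<<6) | 2
      = 0x300000 | 0x026000 | 0x000E00 | 0x000002
      = 0x326E02
Bytes: (v>>16)&0xFF=32, (v>>8)&0xFF=6E, v&0xFF=02

Answer: 0x326E02 32 6E 02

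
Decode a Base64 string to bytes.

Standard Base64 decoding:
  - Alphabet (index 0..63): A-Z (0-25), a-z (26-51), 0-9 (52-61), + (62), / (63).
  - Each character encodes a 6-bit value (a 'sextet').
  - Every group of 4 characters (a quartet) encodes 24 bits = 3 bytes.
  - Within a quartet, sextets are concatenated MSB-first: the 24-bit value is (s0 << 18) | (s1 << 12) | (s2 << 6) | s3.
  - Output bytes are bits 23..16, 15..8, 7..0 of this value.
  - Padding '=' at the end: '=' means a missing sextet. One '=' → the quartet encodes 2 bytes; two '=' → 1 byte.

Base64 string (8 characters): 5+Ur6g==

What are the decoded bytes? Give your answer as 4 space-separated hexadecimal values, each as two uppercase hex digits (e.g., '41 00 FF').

After char 0 ('5'=57): chars_in_quartet=1 acc=0x39 bytes_emitted=0
After char 1 ('+'=62): chars_in_quartet=2 acc=0xE7E bytes_emitted=0
After char 2 ('U'=20): chars_in_quartet=3 acc=0x39F94 bytes_emitted=0
After char 3 ('r'=43): chars_in_quartet=4 acc=0xE7E52B -> emit E7 E5 2B, reset; bytes_emitted=3
After char 4 ('6'=58): chars_in_quartet=1 acc=0x3A bytes_emitted=3
After char 5 ('g'=32): chars_in_quartet=2 acc=0xEA0 bytes_emitted=3
Padding '==': partial quartet acc=0xEA0 -> emit EA; bytes_emitted=4

Answer: E7 E5 2B EA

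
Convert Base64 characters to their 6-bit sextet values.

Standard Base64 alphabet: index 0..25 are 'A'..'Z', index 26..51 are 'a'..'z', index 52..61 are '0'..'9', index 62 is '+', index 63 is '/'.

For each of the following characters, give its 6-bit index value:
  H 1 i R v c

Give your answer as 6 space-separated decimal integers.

'H': A..Z range, ord('H') − ord('A') = 7
'1': 0..9 range, 52 + ord('1') − ord('0') = 53
'i': a..z range, 26 + ord('i') − ord('a') = 34
'R': A..Z range, ord('R') − ord('A') = 17
'v': a..z range, 26 + ord('v') − ord('a') = 47
'c': a..z range, 26 + ord('c') − ord('a') = 28

Answer: 7 53 34 17 47 28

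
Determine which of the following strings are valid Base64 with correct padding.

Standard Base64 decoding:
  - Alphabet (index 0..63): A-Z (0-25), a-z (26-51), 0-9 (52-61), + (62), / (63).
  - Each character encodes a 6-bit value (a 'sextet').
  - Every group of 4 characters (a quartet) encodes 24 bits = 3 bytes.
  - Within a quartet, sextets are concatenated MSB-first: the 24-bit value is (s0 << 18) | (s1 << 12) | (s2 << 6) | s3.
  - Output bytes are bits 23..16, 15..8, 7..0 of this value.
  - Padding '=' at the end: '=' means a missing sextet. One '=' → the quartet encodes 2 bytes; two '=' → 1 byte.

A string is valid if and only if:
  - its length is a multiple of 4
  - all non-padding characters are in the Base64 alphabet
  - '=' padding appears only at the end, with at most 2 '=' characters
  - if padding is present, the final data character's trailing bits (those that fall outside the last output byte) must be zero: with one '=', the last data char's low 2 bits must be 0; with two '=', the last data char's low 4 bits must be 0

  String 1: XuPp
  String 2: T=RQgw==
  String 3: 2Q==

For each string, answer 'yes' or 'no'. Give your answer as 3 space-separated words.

Answer: yes no yes

Derivation:
String 1: 'XuPp' → valid
String 2: 'T=RQgw==' → invalid (bad char(s): ['=']; '=' in middle)
String 3: '2Q==' → valid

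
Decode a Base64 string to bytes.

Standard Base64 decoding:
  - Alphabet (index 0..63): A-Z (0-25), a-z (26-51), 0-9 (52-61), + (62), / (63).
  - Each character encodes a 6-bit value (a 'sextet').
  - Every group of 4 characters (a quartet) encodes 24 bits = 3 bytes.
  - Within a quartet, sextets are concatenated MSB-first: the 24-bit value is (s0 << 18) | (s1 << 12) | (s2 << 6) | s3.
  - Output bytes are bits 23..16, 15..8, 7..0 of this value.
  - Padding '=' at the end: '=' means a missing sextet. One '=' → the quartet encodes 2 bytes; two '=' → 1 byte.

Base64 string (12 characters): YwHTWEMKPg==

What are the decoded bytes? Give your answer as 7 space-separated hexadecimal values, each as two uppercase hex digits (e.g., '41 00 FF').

Answer: 63 01 D3 58 43 0A 3E

Derivation:
After char 0 ('Y'=24): chars_in_quartet=1 acc=0x18 bytes_emitted=0
After char 1 ('w'=48): chars_in_quartet=2 acc=0x630 bytes_emitted=0
After char 2 ('H'=7): chars_in_quartet=3 acc=0x18C07 bytes_emitted=0
After char 3 ('T'=19): chars_in_quartet=4 acc=0x6301D3 -> emit 63 01 D3, reset; bytes_emitted=3
After char 4 ('W'=22): chars_in_quartet=1 acc=0x16 bytes_emitted=3
After char 5 ('E'=4): chars_in_quartet=2 acc=0x584 bytes_emitted=3
After char 6 ('M'=12): chars_in_quartet=3 acc=0x1610C bytes_emitted=3
After char 7 ('K'=10): chars_in_quartet=4 acc=0x58430A -> emit 58 43 0A, reset; bytes_emitted=6
After char 8 ('P'=15): chars_in_quartet=1 acc=0xF bytes_emitted=6
After char 9 ('g'=32): chars_in_quartet=2 acc=0x3E0 bytes_emitted=6
Padding '==': partial quartet acc=0x3E0 -> emit 3E; bytes_emitted=7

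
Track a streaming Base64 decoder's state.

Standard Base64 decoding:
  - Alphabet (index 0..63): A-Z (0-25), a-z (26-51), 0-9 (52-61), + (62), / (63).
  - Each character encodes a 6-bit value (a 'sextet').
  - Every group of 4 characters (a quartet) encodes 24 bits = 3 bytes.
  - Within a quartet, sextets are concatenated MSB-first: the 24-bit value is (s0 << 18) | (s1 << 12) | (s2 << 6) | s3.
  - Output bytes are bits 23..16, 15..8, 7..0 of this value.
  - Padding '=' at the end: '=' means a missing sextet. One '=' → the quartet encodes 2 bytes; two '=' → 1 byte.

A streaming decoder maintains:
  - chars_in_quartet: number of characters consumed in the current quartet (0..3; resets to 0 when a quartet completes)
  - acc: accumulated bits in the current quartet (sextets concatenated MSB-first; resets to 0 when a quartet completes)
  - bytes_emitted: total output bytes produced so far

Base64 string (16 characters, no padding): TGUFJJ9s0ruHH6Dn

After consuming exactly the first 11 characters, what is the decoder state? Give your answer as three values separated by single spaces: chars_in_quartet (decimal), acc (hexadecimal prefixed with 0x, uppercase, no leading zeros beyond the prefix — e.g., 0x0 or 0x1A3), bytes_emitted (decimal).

After char 0 ('T'=19): chars_in_quartet=1 acc=0x13 bytes_emitted=0
After char 1 ('G'=6): chars_in_quartet=2 acc=0x4C6 bytes_emitted=0
After char 2 ('U'=20): chars_in_quartet=3 acc=0x13194 bytes_emitted=0
After char 3 ('F'=5): chars_in_quartet=4 acc=0x4C6505 -> emit 4C 65 05, reset; bytes_emitted=3
After char 4 ('J'=9): chars_in_quartet=1 acc=0x9 bytes_emitted=3
After char 5 ('J'=9): chars_in_quartet=2 acc=0x249 bytes_emitted=3
After char 6 ('9'=61): chars_in_quartet=3 acc=0x927D bytes_emitted=3
After char 7 ('s'=44): chars_in_quartet=4 acc=0x249F6C -> emit 24 9F 6C, reset; bytes_emitted=6
After char 8 ('0'=52): chars_in_quartet=1 acc=0x34 bytes_emitted=6
After char 9 ('r'=43): chars_in_quartet=2 acc=0xD2B bytes_emitted=6
After char 10 ('u'=46): chars_in_quartet=3 acc=0x34AEE bytes_emitted=6

Answer: 3 0x34AEE 6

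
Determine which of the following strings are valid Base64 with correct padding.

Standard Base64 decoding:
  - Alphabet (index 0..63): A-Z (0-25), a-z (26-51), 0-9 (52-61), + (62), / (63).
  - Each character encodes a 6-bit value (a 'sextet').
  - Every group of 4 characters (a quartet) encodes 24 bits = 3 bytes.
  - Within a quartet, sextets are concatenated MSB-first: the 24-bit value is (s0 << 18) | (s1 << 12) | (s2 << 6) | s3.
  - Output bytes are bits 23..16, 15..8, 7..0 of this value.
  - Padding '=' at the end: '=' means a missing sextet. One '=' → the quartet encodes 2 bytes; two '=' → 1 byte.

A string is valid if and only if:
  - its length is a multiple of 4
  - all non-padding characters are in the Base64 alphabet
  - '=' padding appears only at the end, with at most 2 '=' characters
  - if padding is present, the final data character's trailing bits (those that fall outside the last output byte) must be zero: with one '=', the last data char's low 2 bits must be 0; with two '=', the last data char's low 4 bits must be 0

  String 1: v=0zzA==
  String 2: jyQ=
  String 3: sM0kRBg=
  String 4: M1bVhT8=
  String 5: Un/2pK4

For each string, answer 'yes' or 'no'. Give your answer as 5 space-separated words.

String 1: 'v=0zzA==' → invalid (bad char(s): ['=']; '=' in middle)
String 2: 'jyQ=' → valid
String 3: 'sM0kRBg=' → valid
String 4: 'M1bVhT8=' → valid
String 5: 'Un/2pK4' → invalid (len=7 not mult of 4)

Answer: no yes yes yes no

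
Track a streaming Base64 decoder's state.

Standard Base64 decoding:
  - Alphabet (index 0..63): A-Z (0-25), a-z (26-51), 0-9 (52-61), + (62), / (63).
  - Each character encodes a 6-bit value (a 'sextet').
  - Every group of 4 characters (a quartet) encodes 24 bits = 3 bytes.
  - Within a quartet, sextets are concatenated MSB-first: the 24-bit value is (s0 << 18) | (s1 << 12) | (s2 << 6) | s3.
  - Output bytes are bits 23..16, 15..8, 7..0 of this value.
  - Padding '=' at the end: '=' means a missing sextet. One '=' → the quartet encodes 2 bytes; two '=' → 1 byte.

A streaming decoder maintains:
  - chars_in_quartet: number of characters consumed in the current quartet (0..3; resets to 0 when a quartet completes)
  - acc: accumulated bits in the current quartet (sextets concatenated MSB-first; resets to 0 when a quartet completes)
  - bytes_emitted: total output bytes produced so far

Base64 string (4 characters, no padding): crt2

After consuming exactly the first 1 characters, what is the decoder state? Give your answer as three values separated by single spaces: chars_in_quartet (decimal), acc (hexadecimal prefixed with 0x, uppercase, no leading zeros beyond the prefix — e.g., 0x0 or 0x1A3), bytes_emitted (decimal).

Answer: 1 0x1C 0

Derivation:
After char 0 ('c'=28): chars_in_quartet=1 acc=0x1C bytes_emitted=0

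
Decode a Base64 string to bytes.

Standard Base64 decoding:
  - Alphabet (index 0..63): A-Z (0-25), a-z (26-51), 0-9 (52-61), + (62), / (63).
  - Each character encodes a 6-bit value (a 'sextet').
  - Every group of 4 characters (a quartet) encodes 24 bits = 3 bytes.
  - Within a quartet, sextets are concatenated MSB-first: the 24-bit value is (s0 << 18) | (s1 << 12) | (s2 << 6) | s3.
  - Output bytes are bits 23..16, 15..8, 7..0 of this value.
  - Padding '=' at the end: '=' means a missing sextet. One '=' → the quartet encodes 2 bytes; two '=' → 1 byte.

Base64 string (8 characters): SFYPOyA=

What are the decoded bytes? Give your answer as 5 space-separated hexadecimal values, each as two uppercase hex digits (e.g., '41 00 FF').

After char 0 ('S'=18): chars_in_quartet=1 acc=0x12 bytes_emitted=0
After char 1 ('F'=5): chars_in_quartet=2 acc=0x485 bytes_emitted=0
After char 2 ('Y'=24): chars_in_quartet=3 acc=0x12158 bytes_emitted=0
After char 3 ('P'=15): chars_in_quartet=4 acc=0x48560F -> emit 48 56 0F, reset; bytes_emitted=3
After char 4 ('O'=14): chars_in_quartet=1 acc=0xE bytes_emitted=3
After char 5 ('y'=50): chars_in_quartet=2 acc=0x3B2 bytes_emitted=3
After char 6 ('A'=0): chars_in_quartet=3 acc=0xEC80 bytes_emitted=3
Padding '=': partial quartet acc=0xEC80 -> emit 3B 20; bytes_emitted=5

Answer: 48 56 0F 3B 20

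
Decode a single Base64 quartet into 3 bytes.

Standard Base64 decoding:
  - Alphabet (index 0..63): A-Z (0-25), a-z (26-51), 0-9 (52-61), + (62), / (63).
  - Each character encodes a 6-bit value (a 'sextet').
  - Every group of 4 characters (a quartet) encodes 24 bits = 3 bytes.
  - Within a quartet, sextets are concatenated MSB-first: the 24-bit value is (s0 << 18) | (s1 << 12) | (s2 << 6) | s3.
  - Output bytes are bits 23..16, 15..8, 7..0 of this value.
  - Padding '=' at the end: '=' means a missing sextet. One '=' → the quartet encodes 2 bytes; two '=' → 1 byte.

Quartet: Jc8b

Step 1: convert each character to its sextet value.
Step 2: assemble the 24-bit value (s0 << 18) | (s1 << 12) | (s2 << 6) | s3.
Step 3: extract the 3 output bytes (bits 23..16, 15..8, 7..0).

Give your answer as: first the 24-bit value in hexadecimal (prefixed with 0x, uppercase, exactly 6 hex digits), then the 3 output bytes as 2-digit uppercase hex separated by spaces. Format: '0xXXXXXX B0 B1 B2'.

Answer: 0x25CF1B 25 CF 1B

Derivation:
Sextets: J=9, c=28, 8=60, b=27
24-bit: (9<<18) | (28<<12) | (60<<6) | 27
      = 0x240000 | 0x01C000 | 0x000F00 | 0x00001B
      = 0x25CF1B
Bytes: (v>>16)&0xFF=25, (v>>8)&0xFF=CF, v&0xFF=1B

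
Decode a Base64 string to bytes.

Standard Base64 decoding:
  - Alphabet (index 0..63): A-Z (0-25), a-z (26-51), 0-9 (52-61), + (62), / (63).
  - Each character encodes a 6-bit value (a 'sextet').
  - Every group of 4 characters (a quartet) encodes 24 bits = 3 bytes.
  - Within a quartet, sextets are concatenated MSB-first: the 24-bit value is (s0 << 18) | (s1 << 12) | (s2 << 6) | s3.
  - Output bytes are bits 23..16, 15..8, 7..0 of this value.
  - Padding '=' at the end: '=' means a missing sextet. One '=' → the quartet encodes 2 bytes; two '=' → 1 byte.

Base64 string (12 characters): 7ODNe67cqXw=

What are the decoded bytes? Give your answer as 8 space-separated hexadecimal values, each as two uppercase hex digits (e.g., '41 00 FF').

Answer: EC E0 CD 7B AE DC A9 7C

Derivation:
After char 0 ('7'=59): chars_in_quartet=1 acc=0x3B bytes_emitted=0
After char 1 ('O'=14): chars_in_quartet=2 acc=0xECE bytes_emitted=0
After char 2 ('D'=3): chars_in_quartet=3 acc=0x3B383 bytes_emitted=0
After char 3 ('N'=13): chars_in_quartet=4 acc=0xECE0CD -> emit EC E0 CD, reset; bytes_emitted=3
After char 4 ('e'=30): chars_in_quartet=1 acc=0x1E bytes_emitted=3
After char 5 ('6'=58): chars_in_quartet=2 acc=0x7BA bytes_emitted=3
After char 6 ('7'=59): chars_in_quartet=3 acc=0x1EEBB bytes_emitted=3
After char 7 ('c'=28): chars_in_quartet=4 acc=0x7BAEDC -> emit 7B AE DC, reset; bytes_emitted=6
After char 8 ('q'=42): chars_in_quartet=1 acc=0x2A bytes_emitted=6
After char 9 ('X'=23): chars_in_quartet=2 acc=0xA97 bytes_emitted=6
After char 10 ('w'=48): chars_in_quartet=3 acc=0x2A5F0 bytes_emitted=6
Padding '=': partial quartet acc=0x2A5F0 -> emit A9 7C; bytes_emitted=8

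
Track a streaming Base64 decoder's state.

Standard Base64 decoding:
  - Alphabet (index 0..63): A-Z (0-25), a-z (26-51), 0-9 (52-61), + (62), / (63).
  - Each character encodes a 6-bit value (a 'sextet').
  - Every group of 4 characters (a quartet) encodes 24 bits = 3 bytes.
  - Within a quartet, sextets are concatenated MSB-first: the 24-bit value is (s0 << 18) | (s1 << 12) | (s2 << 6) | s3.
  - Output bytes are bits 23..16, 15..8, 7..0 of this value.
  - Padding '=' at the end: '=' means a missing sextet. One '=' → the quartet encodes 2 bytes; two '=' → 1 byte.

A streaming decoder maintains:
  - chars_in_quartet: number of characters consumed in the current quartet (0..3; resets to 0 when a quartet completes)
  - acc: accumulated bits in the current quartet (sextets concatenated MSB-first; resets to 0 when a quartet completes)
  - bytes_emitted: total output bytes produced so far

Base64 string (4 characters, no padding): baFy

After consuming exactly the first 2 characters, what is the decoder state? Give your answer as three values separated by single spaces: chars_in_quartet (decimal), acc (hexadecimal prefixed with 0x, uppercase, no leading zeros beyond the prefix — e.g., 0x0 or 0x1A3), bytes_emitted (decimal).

Answer: 2 0x6DA 0

Derivation:
After char 0 ('b'=27): chars_in_quartet=1 acc=0x1B bytes_emitted=0
After char 1 ('a'=26): chars_in_quartet=2 acc=0x6DA bytes_emitted=0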